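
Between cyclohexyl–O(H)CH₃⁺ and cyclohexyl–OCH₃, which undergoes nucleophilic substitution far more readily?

From cyclohexyl–OCH₃ the departing group would be CH₃O⁻ (pKₐ(CH₃OH) ≈ 15.5). Strong base; alkoxides do not leave unassisted.
From cyclohexyl–O(H)CH₃⁺ the leaving group is R'OH (pKₐ(R'OH₂⁺) ≈ -2.4). Neutral; leaves from a protonated ether (an oxonium ion, R–O(H)R'⁺).
(In practice cyclohexyl–O(H)CH₃⁺ is made from cyclohexyl–OCH₃ by protonation with concentrated HI, allowing neutral methanol, rather than methoxide, to depart.)

cyclohexyl–O(H)CH₃⁺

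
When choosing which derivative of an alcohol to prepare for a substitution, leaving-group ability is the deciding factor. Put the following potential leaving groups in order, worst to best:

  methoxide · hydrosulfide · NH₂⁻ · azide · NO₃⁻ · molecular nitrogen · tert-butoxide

molecular nitrogen: no meaningful conjugate acid; N₂ departs as an exceptionally stable neutral molecule
NO₃⁻: pKₐ(HNO₃) ≈ -1.3
azide: pKₐ(HN₃) ≈ 4.7
hydrosulfide: pKₐ(H₂S) ≈ 7
methoxide: pKₐ(CH₃OH) ≈ 15.5
tert-butoxide: pKₐ(t-BuOH) ≈ 18
NH₂⁻: pKₐ(NH₃) ≈ 38
Listed from poorest to best leaving group as asked.

NH₂⁻ < tert-butoxide < methoxide < hydrosulfide < azide < NO₃⁻ < molecular nitrogen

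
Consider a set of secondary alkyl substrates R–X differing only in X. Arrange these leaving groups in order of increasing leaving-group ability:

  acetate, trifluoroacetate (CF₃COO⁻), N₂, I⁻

N₂: no meaningful conjugate acid; N₂ departs as an exceptionally stable neutral molecule
I⁻: pKₐ(HI) ≈ -10
trifluoroacetate (CF₃COO⁻): pKₐ(CF₃COOH) ≈ 0.2 — strongly electron-withdrawing CF₃ stabilises the carboxylate
acetate: pKₐ(CH₃COOH) ≈ 4.8 — resonance-stabilised but still a weak base
The question asks for worst first, so the sequence is read in increasing leaving-group ability.

acetate < trifluoroacetate (CF₃COO⁻) < I⁻ < N₂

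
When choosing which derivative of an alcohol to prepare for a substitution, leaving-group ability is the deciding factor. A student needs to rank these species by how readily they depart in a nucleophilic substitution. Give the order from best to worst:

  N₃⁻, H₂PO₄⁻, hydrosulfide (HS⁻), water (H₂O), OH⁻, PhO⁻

The more stable X⁻ (or X) is on its own — i.e. the weaker a base it is — the better a leaving group it makes.
water (H₂O): pKₐ(H₃O⁺) ≈ -1.7
H₂PO₄⁻: pKₐ(H₃PO₄) ≈ 2.1
N₃⁻: pKₐ(HN₃) ≈ 4.7
hydrosulfide (HS⁻): pKₐ(H₂S) ≈ 7
PhO⁻: pKₐ(C₆H₅OH (phenol)) ≈ 10
OH⁻: pKₐ(H₂O) ≈ 15.7

water (H₂O) > H₂PO₄⁻ > N₃⁻ > hydrosulfide (HS⁻) > PhO⁻ > OH⁻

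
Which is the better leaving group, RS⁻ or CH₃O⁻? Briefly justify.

RS⁻ is the better leaving group.
pKₐ(RSH (a thiol)) ≈ 10.5 versus pKₐ(CH₃OH) ≈ 15.5: RS⁻ is the much weaker base.
Moderately basic; rarely leaves without activation.

RS⁻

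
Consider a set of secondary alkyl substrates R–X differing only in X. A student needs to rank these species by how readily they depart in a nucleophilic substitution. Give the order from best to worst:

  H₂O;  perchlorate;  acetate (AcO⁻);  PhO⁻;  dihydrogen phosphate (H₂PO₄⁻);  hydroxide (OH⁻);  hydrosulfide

perchlorate: pKₐ(HClO₄) ≈ -10
H₂O: pKₐ(H₃O⁺) ≈ -1.7
dihydrogen phosphate (H₂PO₄⁻): pKₐ(H₃PO₄) ≈ 2.1
acetate (AcO⁻): pKₐ(CH₃COOH) ≈ 4.8
hydrosulfide: pKₐ(H₂S) ≈ 7
PhO⁻: pKₐ(C₆H₅OH (phenol)) ≈ 10
hydroxide (OH⁻): pKₐ(H₂O) ≈ 15.7

perchlorate > H₂O > dihydrogen phosphate (H₂PO₄⁻) > acetate (AcO⁻) > hydrosulfide > PhO⁻ > hydroxide (OH⁻)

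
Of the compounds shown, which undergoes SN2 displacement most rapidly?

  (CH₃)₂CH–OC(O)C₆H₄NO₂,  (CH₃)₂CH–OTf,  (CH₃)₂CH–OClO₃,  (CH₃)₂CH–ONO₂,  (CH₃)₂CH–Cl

(CH₃)₂CH–OTf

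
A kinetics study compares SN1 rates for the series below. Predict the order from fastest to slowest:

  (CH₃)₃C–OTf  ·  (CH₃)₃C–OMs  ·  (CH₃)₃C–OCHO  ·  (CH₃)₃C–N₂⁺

Identical carbon frameworks mean the comparison reduces to leaving-group quality.
A good leaving group is a weak base: the lower the pKₐ of its conjugate acid, the more readily it departs.
(CH₃)₃C–N₂⁺ loses N₂: no meaningful conjugate acid; N₂ departs as an exceptionally stable neutral molecule
(CH₃)₃C–OTf loses OTf⁻: pKₐ(CF₃SO₃H (triflic acid)) ≈ -14
(CH₃)₃C–OMs loses OMs⁻: pKₐ(CH₃SO₃H (MsOH)) ≈ -1.9
(CH₃)₃C–OCHO loses HCOO⁻: pKₐ(HCOOH) ≈ 3.8

(CH₃)₃C–N₂⁺ > (CH₃)₃C–OTf > (CH₃)₃C–OMs > (CH₃)₃C–OCHO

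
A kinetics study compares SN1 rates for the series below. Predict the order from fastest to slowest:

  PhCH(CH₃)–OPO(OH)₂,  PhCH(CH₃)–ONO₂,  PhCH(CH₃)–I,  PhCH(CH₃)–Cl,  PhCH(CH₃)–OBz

PhCH(CH₃)–I > PhCH(CH₃)–Cl > PhCH(CH₃)–ONO₂ > PhCH(CH₃)–OPO(OH)₂ > PhCH(CH₃)–OBz

Identical carbon frameworks mean the comparison reduces to leaving-group quality.
A good leaving group is a weak base: the lower the pKₐ of its conjugate acid, the more readily it departs.
PhCH(CH₃)–I loses I⁻: pKₐ(HI) ≈ -10
PhCH(CH₃)–Cl loses Cl⁻: pKₐ(HCl) ≈ -7
PhCH(CH₃)–ONO₂ loses NO₃⁻: pKₐ(HNO₃) ≈ -1.3
PhCH(CH₃)–OPO(OH)₂ loses H₂PO₄⁻: pKₐ(H₃PO₄) ≈ 2.1
PhCH(CH₃)–OBz loses PhCOO⁻: pKₐ(C₆H₅COOH) ≈ 4.2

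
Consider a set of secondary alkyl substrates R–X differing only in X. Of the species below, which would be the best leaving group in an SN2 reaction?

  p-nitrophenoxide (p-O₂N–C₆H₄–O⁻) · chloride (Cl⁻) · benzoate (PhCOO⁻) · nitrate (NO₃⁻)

Rank by basicity of the departing species: weakest base leaves most easily.
chloride (Cl⁻): pKₐ(HCl) ≈ -7
nitrate (NO₃⁻): pKₐ(HNO₃) ≈ -1.3
benzoate (PhCOO⁻): pKₐ(C₆H₅COOH) ≈ 4.2
p-nitrophenoxide (p-O₂N–C₆H₄–O⁻): pKₐ(p-nitrophenol) ≈ 7.2

chloride (Cl⁻)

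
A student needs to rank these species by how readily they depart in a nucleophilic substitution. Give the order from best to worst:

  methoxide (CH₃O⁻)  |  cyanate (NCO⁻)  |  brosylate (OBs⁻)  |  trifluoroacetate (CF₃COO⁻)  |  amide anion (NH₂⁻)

brosylate (OBs⁻) > trifluoroacetate (CF₃COO⁻) > cyanate (NCO⁻) > methoxide (CH₃O⁻) > amide anion (NH₂⁻)

brosylate (OBs⁻): pKₐ(p-BrC₆H₄SO₃H) ≈ -2.8 — arenesulfonate with a p-bromo substituent
trifluoroacetate (CF₃COO⁻): pKₐ(CF₃COOH) ≈ 0.2
cyanate (NCO⁻): pKₐ(HOCN) ≈ 3.5
methoxide (CH₃O⁻): pKₐ(CH₃OH) ≈ 15.5 — strong base; alkoxides do not leave unassisted
amide anion (NH₂⁻): pKₐ(NH₃) ≈ 38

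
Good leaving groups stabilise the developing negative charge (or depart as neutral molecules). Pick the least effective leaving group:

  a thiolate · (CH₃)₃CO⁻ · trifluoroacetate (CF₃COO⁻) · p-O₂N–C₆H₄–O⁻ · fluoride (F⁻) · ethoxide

(CH₃)₃CO⁻

Leaving-group ability tracks the stability of the departed species; conjugate-acid pKₐ is the usual yardstick (lower pKₐ → better LG).
trifluoroacetate (CF₃COO⁻): pKₐ(CF₃COOH) ≈ 0.2
fluoride (F⁻): pKₐ(HF) ≈ 3.2
p-O₂N–C₆H₄–O⁻: pKₐ(p-nitrophenol) ≈ 7.2
a thiolate: pKₐ(RSH (a thiol)) ≈ 10.5
ethoxide: pKₐ(CH₃CH₂OH) ≈ 16
(CH₃)₃CO⁻: pKₐ(t-BuOH) ≈ 18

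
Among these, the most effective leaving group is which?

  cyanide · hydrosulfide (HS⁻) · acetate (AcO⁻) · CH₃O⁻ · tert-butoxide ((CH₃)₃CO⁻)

The more stable X⁻ (or X) is on its own — i.e. the weaker a base it is — the better a leaving group it makes.
acetate (AcO⁻): pKₐ(CH₃COOH) ≈ 4.8
hydrosulfide (HS⁻): pKₐ(H₂S) ≈ 7
cyanide: pKₐ(HCN) ≈ 9.2
CH₃O⁻: pKₐ(CH₃OH) ≈ 15.5
tert-butoxide ((CH₃)₃CO⁻): pKₐ(t-BuOH) ≈ 18

acetate (AcO⁻)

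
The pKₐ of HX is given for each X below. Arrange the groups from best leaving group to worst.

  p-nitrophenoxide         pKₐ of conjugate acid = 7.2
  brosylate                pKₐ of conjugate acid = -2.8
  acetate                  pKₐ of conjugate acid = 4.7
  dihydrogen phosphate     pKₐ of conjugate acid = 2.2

brosylate > dihydrogen phosphate > acetate > p-nitrophenoxide

Lower conjugate-acid pKₐ ⇒ weaker base ⇒ better leaving group.
Sorting by the given values: brosylate (-2.8), dihydrogen phosphate (2.2), acetate (4.7), p-nitrophenoxide (7.2).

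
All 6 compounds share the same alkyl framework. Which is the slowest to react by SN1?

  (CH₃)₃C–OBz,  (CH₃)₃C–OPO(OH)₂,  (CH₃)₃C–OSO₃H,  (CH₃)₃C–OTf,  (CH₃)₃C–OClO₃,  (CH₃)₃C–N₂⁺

The skeletons are identical, so relative rate is governed entirely by leaving-group ability.
Rank by basicity of the departing species: weakest base leaves most easily.
(CH₃)₃C–N₂⁺ loses N₂: no meaningful conjugate acid; N₂ departs as an exceptionally stable neutral molecule
(CH₃)₃C–OTf loses OTf⁻: pKₐ(CF₃SO₃H (triflic acid)) ≈ -14
(CH₃)₃C–OClO₃ loses ClO₄⁻: pKₐ(HClO₄) ≈ -10
(CH₃)₃C–OSO₃H loses HSO₄⁻: pKₐ(H₂SO₄) ≈ -3
(CH₃)₃C–OPO(OH)₂ loses H₂PO₄⁻: pKₐ(H₃PO₄) ≈ 2.1
(CH₃)₃C–OBz loses PhCOO⁻: pKₐ(C₆H₅COOH) ≈ 4.2

(CH₃)₃C–OBz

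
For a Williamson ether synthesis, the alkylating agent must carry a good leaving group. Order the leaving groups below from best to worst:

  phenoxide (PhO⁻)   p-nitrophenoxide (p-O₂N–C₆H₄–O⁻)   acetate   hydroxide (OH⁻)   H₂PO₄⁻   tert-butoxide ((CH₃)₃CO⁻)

Rank by basicity of the departing species: weakest base leaves most easily.
H₂PO₄⁻: pKₐ(H₃PO₄) ≈ 2.1
acetate: pKₐ(CH₃COOH) ≈ 4.8
p-nitrophenoxide (p-O₂N–C₆H₄–O⁻): pKₐ(p-nitrophenol) ≈ 7.2
phenoxide (PhO⁻): pKₐ(C₆H₅OH (phenol)) ≈ 10
hydroxide (OH⁻): pKₐ(H₂O) ≈ 15.7
tert-butoxide ((CH₃)₃CO⁻): pKₐ(t-BuOH) ≈ 18

H₂PO₄⁻ > acetate > p-nitrophenoxide (p-O₂N–C₆H₄–O⁻) > phenoxide (PhO⁻) > hydroxide (OH⁻) > tert-butoxide ((CH₃)₃CO⁻)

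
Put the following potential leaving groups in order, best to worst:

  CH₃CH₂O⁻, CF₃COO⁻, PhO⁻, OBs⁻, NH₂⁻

OBs⁻: pKₐ(p-BrC₆H₄SO₃H) ≈ -2.8
CF₃COO⁻: pKₐ(CF₃COOH) ≈ 0.2
PhO⁻: pKₐ(C₆H₅OH (phenol)) ≈ 10
CH₃CH₂O⁻: pKₐ(CH₃CH₂OH) ≈ 16
NH₂⁻: pKₐ(NH₃) ≈ 38

OBs⁻ > CF₃COO⁻ > PhO⁻ > CH₃CH₂O⁻ > NH₂⁻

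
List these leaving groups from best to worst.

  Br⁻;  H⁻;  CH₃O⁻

Rank by basicity of the departing species: weakest base leaves most easily.
Br⁻: pKₐ(HBr) ≈ -9 — weak base; good leaving group
CH₃O⁻: pKₐ(CH₃OH) ≈ 15.5
H⁻: pKₐ(H₂) ≈ 36 — extremely strong base; leaves only in special hydride-transfer contexts

Br⁻ > CH₃O⁻ > H⁻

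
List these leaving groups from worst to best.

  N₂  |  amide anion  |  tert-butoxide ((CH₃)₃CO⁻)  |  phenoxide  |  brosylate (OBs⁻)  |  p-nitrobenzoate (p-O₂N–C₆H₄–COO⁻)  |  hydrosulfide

amide anion < tert-butoxide ((CH₃)₃CO⁻) < phenoxide < hydrosulfide < p-nitrobenzoate (p-O₂N–C₆H₄–COO⁻) < brosylate (OBs⁻) < N₂

Rank by basicity of the departing species: weakest base leaves most easily.
N₂: no meaningful conjugate acid; N₂ departs as an exceptionally stable neutral molecule
brosylate (OBs⁻): pKₐ(p-BrC₆H₄SO₃H) ≈ -2.8
p-nitrobenzoate (p-O₂N–C₆H₄–COO⁻): pKₐ(p-nitrobenzoic acid) ≈ 3.4
hydrosulfide: pKₐ(H₂S) ≈ 7 — larger and more polarisable than the oxygen analogue
phenoxide: pKₐ(C₆H₅OH (phenol)) ≈ 10 — resonance into the ring helps, but still a poor LG
tert-butoxide ((CH₃)₃CO⁻): pKₐ(t-BuOH) ≈ 18 — bulky, strongly basic alkoxide
amide anion: pKₐ(NH₃) ≈ 38 — extremely strong base; never a leaving group
The question asks for worst first, so the sequence is read in increasing leaving-group ability.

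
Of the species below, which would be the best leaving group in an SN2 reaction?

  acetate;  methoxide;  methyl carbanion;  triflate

Leaving-group ability tracks the stability of the departed species; conjugate-acid pKₐ is the usual yardstick (lower pKₐ → better LG).
triflate: pKₐ(CF₃SO₃H (triflic acid)) ≈ -14
acetate: pKₐ(CH₃COOH) ≈ 4.8
methoxide: pKₐ(CH₃OH) ≈ 15.5
methyl carbanion: pKₐ(CH₄) ≈ 48

triflate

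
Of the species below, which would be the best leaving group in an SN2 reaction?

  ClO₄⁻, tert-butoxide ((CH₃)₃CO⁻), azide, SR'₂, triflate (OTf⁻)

triflate (OTf⁻)

Leaving-group ability tracks the stability of the departed species; conjugate-acid pKₐ is the usual yardstick (lower pKₐ → better LG).
triflate (OTf⁻): pKₐ(CF₃SO₃H (triflic acid)) ≈ -14
ClO₄⁻: pKₐ(HClO₄) ≈ -10
SR'₂: pKₐ(R'₂SH⁺) ≈ -7
azide: pKₐ(HN₃) ≈ 4.7
tert-butoxide ((CH₃)₃CO⁻): pKₐ(t-BuOH) ≈ 18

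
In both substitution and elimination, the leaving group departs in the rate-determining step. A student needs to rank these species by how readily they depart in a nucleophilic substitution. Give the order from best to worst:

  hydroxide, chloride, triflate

triflate > chloride > hydroxide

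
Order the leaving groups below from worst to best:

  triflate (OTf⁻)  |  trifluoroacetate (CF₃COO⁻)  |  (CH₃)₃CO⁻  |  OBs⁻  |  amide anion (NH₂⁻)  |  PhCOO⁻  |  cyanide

amide anion (NH₂⁻) < (CH₃)₃CO⁻ < cyanide < PhCOO⁻ < trifluoroacetate (CF₃COO⁻) < OBs⁻ < triflate (OTf⁻)

A good leaving group is a weak base: the lower the pKₐ of its conjugate acid, the more readily it departs.
triflate (OTf⁻): pKₐ(CF₃SO₃H (triflic acid)) ≈ -14 — charge spread over three oxygens and a CF₃ group; the premier leaving group in synthesis
OBs⁻: pKₐ(p-BrC₆H₄SO₃H) ≈ -2.8
trifluoroacetate (CF₃COO⁻): pKₐ(CF₃COOH) ≈ 0.2
PhCOO⁻: pKₐ(C₆H₅COOH) ≈ 4.2 — aryl carboxylate
cyanide: pKₐ(HCN) ≈ 9.2
(CH₃)₃CO⁻: pKₐ(t-BuOH) ≈ 18 — bulky, strongly basic alkoxide
amide anion (NH₂⁻): pKₐ(NH₃) ≈ 38
Listed from poorest to best leaving group as asked.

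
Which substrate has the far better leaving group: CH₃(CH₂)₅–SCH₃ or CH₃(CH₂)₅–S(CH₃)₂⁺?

From CH₃(CH₂)₅–SCH₃ the departing group would be RS⁻ (pKₐ(RSH (a thiol)) ≈ 10.5). Moderately basic; rarely leaves without activation.
From CH₃(CH₂)₅–S(CH₃)₂⁺ the leaving group is SR'₂ (pKₐ(R'₂SH⁺) ≈ -7). Neutral; leaves from a sulfonium salt (R–SR'₂⁺).
(In practice CH₃(CH₂)₅–S(CH₃)₂⁺ is made from CH₃(CH₂)₅–SCH₃ by S-methylation with CH₃I, allowing neutral dimethyl sulfide, rather than methanethiolate, to depart.)

CH₃(CH₂)₅–S(CH₃)₂⁺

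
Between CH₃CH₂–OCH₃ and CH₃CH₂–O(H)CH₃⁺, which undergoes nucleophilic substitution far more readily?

From CH₃CH₂–OCH₃ the departing group would be CH₃O⁻ (pKₐ(CH₃OH) ≈ 15.5). Strong base; alkoxides do not leave unassisted.
From CH₃CH₂–O(H)CH₃⁺ the leaving group is R'OH (pKₐ(R'OH₂⁺) ≈ -2.4). Neutral; leaves from a protonated ether (an oxonium ion, R–O(H)R'⁺).
(In practice CH₃CH₂–O(H)CH₃⁺ is made from CH₃CH₂–OCH₃ by protonation with concentrated HI, allowing neutral methanol, rather than methoxide, to depart.)

CH₃CH₂–O(H)CH₃⁺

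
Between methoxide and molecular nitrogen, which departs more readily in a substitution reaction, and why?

molecular nitrogen is the better leaving group.
N₂ is the ultimate leaving group — it departs as an exceptionally stable neutral molecule, whereas methoxide (pKₐ(CH₃OH) ≈ 15.5) is far more basic.

molecular nitrogen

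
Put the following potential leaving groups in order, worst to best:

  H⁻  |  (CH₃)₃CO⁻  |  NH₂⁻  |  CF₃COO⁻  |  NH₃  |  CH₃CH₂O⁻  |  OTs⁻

NH₂⁻ < H⁻ < (CH₃)₃CO⁻ < CH₃CH₂O⁻ < NH₃ < CF₃COO⁻ < OTs⁻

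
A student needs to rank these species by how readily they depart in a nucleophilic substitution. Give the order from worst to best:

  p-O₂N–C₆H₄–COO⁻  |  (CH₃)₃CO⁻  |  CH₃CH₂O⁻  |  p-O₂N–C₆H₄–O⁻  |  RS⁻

(CH₃)₃CO⁻ < CH₃CH₂O⁻ < RS⁻ < p-O₂N–C₆H₄–O⁻ < p-O₂N–C₆H₄–COO⁻

Leaving-group ability tracks the stability of the departed species; conjugate-acid pKₐ is the usual yardstick (lower pKₐ → better LG).
p-O₂N–C₆H₄–COO⁻: pKₐ(p-nitrobenzoic acid) ≈ 3.4
p-O₂N–C₆H₄–O⁻: pKₐ(p-nitrophenol) ≈ 7.2
RS⁻: pKₐ(RSH (a thiol)) ≈ 10.5
CH₃CH₂O⁻: pKₐ(CH₃CH₂OH) ≈ 16
(CH₃)₃CO⁻: pKₐ(t-BuOH) ≈ 18
Reversing gives the worst-to-best order requested.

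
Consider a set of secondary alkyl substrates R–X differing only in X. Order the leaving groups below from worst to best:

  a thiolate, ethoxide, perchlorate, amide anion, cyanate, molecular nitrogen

amide anion < ethoxide < a thiolate < cyanate < perchlorate < molecular nitrogen

molecular nitrogen: no meaningful conjugate acid; N₂ departs as an exceptionally stable neutral molecule
perchlorate: pKₐ(HClO₄) ≈ -10 — extremely weak base; rarely used for safety reasons
cyanate: pKₐ(HOCN) ≈ 3.5
a thiolate: pKₐ(RSH (a thiol)) ≈ 10.5
ethoxide: pKₐ(CH₃CH₂OH) ≈ 16 — strong base; alkoxides do not leave unassisted
amide anion: pKₐ(NH₃) ≈ 38 — extremely strong base; never a leaving group
Reversing gives the worst-to-best order requested.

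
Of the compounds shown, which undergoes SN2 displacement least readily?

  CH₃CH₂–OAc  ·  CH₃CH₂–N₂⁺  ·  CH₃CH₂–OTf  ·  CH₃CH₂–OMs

Same R in every case — rank the leaving groups.
Rank by basicity of the departing species: weakest base leaves most easily.
CH₃CH₂–N₂⁺ loses N₂: no meaningful conjugate acid; N₂ departs as an exceptionally stable neutral molecule
CH₃CH₂–OTf loses OTf⁻: pKₐ(CF₃SO₃H (triflic acid)) ≈ -14
CH₃CH₂–OMs loses OMs⁻: pKₐ(CH₃SO₃H (MsOH)) ≈ -1.9
CH₃CH₂–OAc loses AcO⁻: pKₐ(CH₃COOH) ≈ 4.8

CH₃CH₂–OAc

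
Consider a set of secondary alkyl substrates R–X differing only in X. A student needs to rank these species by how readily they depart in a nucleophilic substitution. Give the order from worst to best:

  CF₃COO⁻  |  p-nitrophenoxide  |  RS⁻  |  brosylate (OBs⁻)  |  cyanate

Rank by basicity of the departing species: weakest base leaves most easily.
brosylate (OBs⁻): pKₐ(p-BrC₆H₄SO₃H) ≈ -2.8
CF₃COO⁻: pKₐ(CF₃COOH) ≈ 0.2
cyanate: pKₐ(HOCN) ≈ 3.5
p-nitrophenoxide: pKₐ(p-nitrophenol) ≈ 7.2
RS⁻: pKₐ(RSH (a thiol)) ≈ 10.5
The question asks for worst first, so the sequence is read in increasing leaving-group ability.

RS⁻ < p-nitrophenoxide < cyanate < CF₃COO⁻ < brosylate (OBs⁻)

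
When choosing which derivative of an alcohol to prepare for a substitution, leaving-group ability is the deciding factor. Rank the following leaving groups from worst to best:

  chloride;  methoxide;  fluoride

methoxide < fluoride < chloride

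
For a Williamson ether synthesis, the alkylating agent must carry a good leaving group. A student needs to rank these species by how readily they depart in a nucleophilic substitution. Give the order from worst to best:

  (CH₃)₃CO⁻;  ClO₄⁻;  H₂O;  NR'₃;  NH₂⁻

NH₂⁻ < (CH₃)₃CO⁻ < NR'₃ < H₂O < ClO₄⁻

Rank by basicity of the departing species: weakest base leaves most easily.
ClO₄⁻: pKₐ(HClO₄) ≈ -10 — extremely weak base; rarely used for safety reasons
H₂O: pKₐ(H₃O⁺) ≈ -1.7 — neutral; leaves from a protonated alcohol (R–OH₂⁺)
NR'₃: pKₐ(R'₃NH⁺) ≈ 10.7 — neutral but still a fairly strong base; Hofmann-elimination LG
(CH₃)₃CO⁻: pKₐ(t-BuOH) ≈ 18 — bulky, strongly basic alkoxide
NH₂⁻: pKₐ(NH₃) ≈ 38 — extremely strong base; never a leaving group
The question asks for worst first, so the sequence is read in increasing leaving-group ability.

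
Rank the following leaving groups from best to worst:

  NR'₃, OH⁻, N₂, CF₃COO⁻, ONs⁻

Rank by basicity of the departing species: weakest base leaves most easily.
N₂: no meaningful conjugate acid; N₂ departs as an exceptionally stable neutral molecule
ONs⁻: pKₐ(p-O₂NC₆H₄SO₃H) ≈ -3.5 — p-nitro group further stabilises the sulfonate
CF₃COO⁻: pKₐ(CF₃COOH) ≈ 0.2
NR'₃: pKₐ(R'₃NH⁺) ≈ 10.7 — neutral but still a fairly strong base; Hofmann-elimination LG
OH⁻: pKₐ(H₂O) ≈ 15.7

N₂ > ONs⁻ > CF₃COO⁻ > NR'₃ > OH⁻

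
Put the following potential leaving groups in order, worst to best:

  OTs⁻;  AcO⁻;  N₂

N₂: no meaningful conjugate acid; N₂ departs as an exceptionally stable neutral molecule
OTs⁻: pKₐ(p-CH₃C₆H₄SO₃H (TsOH)) ≈ -2.8
AcO⁻: pKₐ(CH₃COOH) ≈ 4.8 — resonance-stabilised but still a weak base
Listed from poorest to best leaving group as asked.

AcO⁻ < OTs⁻ < N₂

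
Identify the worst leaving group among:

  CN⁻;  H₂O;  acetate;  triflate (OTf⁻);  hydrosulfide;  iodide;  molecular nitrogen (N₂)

molecular nitrogen (N₂): no meaningful conjugate acid; N₂ departs as an exceptionally stable neutral molecule
triflate (OTf⁻): pKₐ(CF₃SO₃H (triflic acid)) ≈ -14
iodide: pKₐ(HI) ≈ -10
H₂O: pKₐ(H₃O⁺) ≈ -1.7
acetate: pKₐ(CH₃COOH) ≈ 4.8
hydrosulfide: pKₐ(H₂S) ≈ 7
CN⁻: pKₐ(HCN) ≈ 9.2

CN⁻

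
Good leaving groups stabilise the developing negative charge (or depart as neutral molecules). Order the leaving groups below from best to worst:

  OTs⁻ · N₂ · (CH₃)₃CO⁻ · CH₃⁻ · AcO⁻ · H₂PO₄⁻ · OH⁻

The more stable X⁻ (or X) is on its own — i.e. the weaker a base it is — the better a leaving group it makes.
N₂: no meaningful conjugate acid; N₂ departs as an exceptionally stable neutral molecule
OTs⁻: pKₐ(p-CH₃C₆H₄SO₃H (TsOH)) ≈ -2.8
H₂PO₄⁻: pKₐ(H₃PO₄) ≈ 2.1
AcO⁻: pKₐ(CH₃COOH) ≈ 4.8
OH⁻: pKₐ(H₂O) ≈ 15.7
(CH₃)₃CO⁻: pKₐ(t-BuOH) ≈ 18
CH₃⁻: pKₐ(CH₄) ≈ 48

N₂ > OTs⁻ > H₂PO₄⁻ > AcO⁻ > OH⁻ > (CH₃)₃CO⁻ > CH₃⁻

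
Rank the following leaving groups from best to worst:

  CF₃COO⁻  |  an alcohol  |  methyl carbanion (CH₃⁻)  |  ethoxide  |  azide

an alcohol > CF₃COO⁻ > azide > ethoxide > methyl carbanion (CH₃⁻)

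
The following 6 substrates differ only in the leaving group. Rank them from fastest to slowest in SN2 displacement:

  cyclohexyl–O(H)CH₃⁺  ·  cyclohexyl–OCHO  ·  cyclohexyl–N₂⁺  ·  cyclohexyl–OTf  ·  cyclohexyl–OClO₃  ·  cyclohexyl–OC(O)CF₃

The skeletons are identical, so relative rate is governed entirely by leaving-group ability.
Leaving-group ability tracks the stability of the departed species; conjugate-acid pKₐ is the usual yardstick (lower pKₐ → better LG).
cyclohexyl–N₂⁺ loses N₂: no meaningful conjugate acid; N₂ departs as an exceptionally stable neutral molecule
cyclohexyl–OTf loses OTf⁻: pKₐ(CF₃SO₃H (triflic acid)) ≈ -14
cyclohexyl–OClO₃ loses ClO₄⁻: pKₐ(HClO₄) ≈ -10
cyclohexyl–O(H)CH₃⁺ loses R'OH: pKₐ(R'OH₂⁺) ≈ -2.4
cyclohexyl–OC(O)CF₃ loses CF₃COO⁻: pKₐ(CF₃COOH) ≈ 0.2
cyclohexyl–OCHO loses HCOO⁻: pKₐ(HCOOH) ≈ 3.8

cyclohexyl–N₂⁺ > cyclohexyl–OTf > cyclohexyl–OClO₃ > cyclohexyl–O(H)CH₃⁺ > cyclohexyl–OC(O)CF₃ > cyclohexyl–OCHO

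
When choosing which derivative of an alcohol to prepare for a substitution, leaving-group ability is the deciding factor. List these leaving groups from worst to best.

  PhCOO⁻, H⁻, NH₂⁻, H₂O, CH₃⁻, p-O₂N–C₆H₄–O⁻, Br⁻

Br⁻: pKₐ(HBr) ≈ -9
H₂O: pKₐ(H₃O⁺) ≈ -1.7
PhCOO⁻: pKₐ(C₆H₅COOH) ≈ 4.2
p-O₂N–C₆H₄–O⁻: pKₐ(p-nitrophenol) ≈ 7.2
H⁻: pKₐ(H₂) ≈ 36
NH₂⁻: pKₐ(NH₃) ≈ 38
CH₃⁻: pKₐ(CH₄) ≈ 48
Listed from poorest to best leaving group as asked.

CH₃⁻ < NH₂⁻ < H⁻ < p-O₂N–C₆H₄–O⁻ < PhCOO⁻ < H₂O < Br⁻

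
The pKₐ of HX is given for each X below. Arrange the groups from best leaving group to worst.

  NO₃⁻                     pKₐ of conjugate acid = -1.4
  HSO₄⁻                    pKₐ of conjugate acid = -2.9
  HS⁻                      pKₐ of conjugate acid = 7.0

HSO₄⁻ > NO₃⁻ > HS⁻

Lower conjugate-acid pKₐ ⇒ weaker base ⇒ better leaving group.
Sorting by the given values: HSO₄⁻ (-2.9), NO₃⁻ (-1.4), HS⁻ (7.0).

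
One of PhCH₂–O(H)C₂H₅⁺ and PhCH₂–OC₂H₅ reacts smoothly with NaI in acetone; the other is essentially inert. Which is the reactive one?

PhCH₂–O(H)C₂H₅⁺

From PhCH₂–OC₂H₅ the departing group would be CH₃CH₂O⁻ (pKₐ(CH₃CH₂OH) ≈ 16). Strong base; alkoxides do not leave unassisted.
From PhCH₂–O(H)C₂H₅⁺ the leaving group is R'OH (pKₐ(R'OH₂⁺) ≈ -2.4). Neutral; leaves from a protonated ether (an oxonium ion, R–O(H)R'⁺).
(In practice PhCH₂–O(H)C₂H₅⁺ is made from PhCH₂–OC₂H₅ by protonation with concentrated HBr, allowing neutral ethanol, rather than ethoxide, to depart.)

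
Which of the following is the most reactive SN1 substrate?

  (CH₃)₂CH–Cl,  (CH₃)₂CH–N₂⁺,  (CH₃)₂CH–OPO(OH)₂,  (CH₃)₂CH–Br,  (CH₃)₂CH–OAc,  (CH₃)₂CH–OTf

With the same alkyl group throughout, only the leaving group differentiates the rates.
Leaving-group ability tracks the stability of the departed species; conjugate-acid pKₐ is the usual yardstick (lower pKₐ → better LG).
(CH₃)₂CH–N₂⁺ loses N₂: no meaningful conjugate acid; N₂ departs as an exceptionally stable neutral molecule
(CH₃)₂CH–OTf loses OTf⁻: pKₐ(CF₃SO₃H (triflic acid)) ≈ -14
(CH₃)₂CH–Br loses Br⁻: pKₐ(HBr) ≈ -9
(CH₃)₂CH–Cl loses Cl⁻: pKₐ(HCl) ≈ -7
(CH₃)₂CH–OPO(OH)₂ loses H₂PO₄⁻: pKₐ(H₃PO₄) ≈ 2.1
(CH₃)₂CH–OAc loses AcO⁻: pKₐ(CH₃COOH) ≈ 4.8

(CH₃)₂CH–N₂⁺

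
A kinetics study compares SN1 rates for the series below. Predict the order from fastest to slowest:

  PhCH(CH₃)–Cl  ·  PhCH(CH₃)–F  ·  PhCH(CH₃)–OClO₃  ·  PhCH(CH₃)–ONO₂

Identical carbon frameworks mean the comparison reduces to leaving-group quality.
Leaving-group ability tracks the stability of the departed species; conjugate-acid pKₐ is the usual yardstick (lower pKₐ → better LG).
PhCH(CH₃)–OClO₃ loses ClO₄⁻: pKₐ(HClO₄) ≈ -10
PhCH(CH₃)–Cl loses Cl⁻: pKₐ(HCl) ≈ -7
PhCH(CH₃)–ONO₂ loses NO₃⁻: pKₐ(HNO₃) ≈ -1.3
PhCH(CH₃)–F loses F⁻: pKₐ(HF) ≈ 3.2

PhCH(CH₃)–OClO₃ > PhCH(CH₃)–Cl > PhCH(CH₃)–ONO₂ > PhCH(CH₃)–F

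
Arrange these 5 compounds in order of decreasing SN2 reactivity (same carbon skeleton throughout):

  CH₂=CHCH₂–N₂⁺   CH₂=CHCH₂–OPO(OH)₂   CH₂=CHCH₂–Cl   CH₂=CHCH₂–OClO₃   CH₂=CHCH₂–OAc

CH₂=CHCH₂–N₂⁺ > CH₂=CHCH₂–OClO₃ > CH₂=CHCH₂–Cl > CH₂=CHCH₂–OPO(OH)₂ > CH₂=CHCH₂–OAc

Same R in every case — rank the leaving groups.
The more stable X⁻ (or X) is on its own — i.e. the weaker a base it is — the better a leaving group it makes.
CH₂=CHCH₂–N₂⁺ loses N₂: no meaningful conjugate acid; N₂ departs as an exceptionally stable neutral molecule
CH₂=CHCH₂–OClO₃ loses ClO₄⁻: pKₐ(HClO₄) ≈ -10
CH₂=CHCH₂–Cl loses Cl⁻: pKₐ(HCl) ≈ -7
CH₂=CHCH₂–OPO(OH)₂ loses H₂PO₄⁻: pKₐ(H₃PO₄) ≈ 2.1
CH₂=CHCH₂–OAc loses AcO⁻: pKₐ(CH₃COOH) ≈ 4.8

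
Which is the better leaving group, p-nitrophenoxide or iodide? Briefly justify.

iodide is the better leaving group.
pKₐ(HI) ≈ -10 versus pKₐ(p-nitrophenol) ≈ 7.2: iodide is the much weaker base.
Large, highly polarisable; very weak base.

iodide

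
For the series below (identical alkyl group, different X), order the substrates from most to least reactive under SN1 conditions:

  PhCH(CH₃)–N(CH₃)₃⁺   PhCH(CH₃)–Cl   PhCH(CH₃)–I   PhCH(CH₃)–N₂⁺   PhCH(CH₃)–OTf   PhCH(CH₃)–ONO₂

PhCH(CH₃)–N₂⁺ > PhCH(CH₃)–OTf > PhCH(CH₃)–I > PhCH(CH₃)–Cl > PhCH(CH₃)–ONO₂ > PhCH(CH₃)–N(CH₃)₃⁺

Same R in every case — rank the leaving groups.
A good leaving group is a weak base: the lower the pKₐ of its conjugate acid, the more readily it departs.
PhCH(CH₃)–N₂⁺ loses N₂: no meaningful conjugate acid; N₂ departs as an exceptionally stable neutral molecule
PhCH(CH₃)–OTf loses OTf⁻: pKₐ(CF₃SO₃H (triflic acid)) ≈ -14
PhCH(CH₃)–I loses I⁻: pKₐ(HI) ≈ -10
PhCH(CH₃)–Cl loses Cl⁻: pKₐ(HCl) ≈ -7
PhCH(CH₃)–ONO₂ loses NO₃⁻: pKₐ(HNO₃) ≈ -1.3
PhCH(CH₃)–N(CH₃)₃⁺ loses NR'₃: pKₐ(R'₃NH⁺) ≈ 10.7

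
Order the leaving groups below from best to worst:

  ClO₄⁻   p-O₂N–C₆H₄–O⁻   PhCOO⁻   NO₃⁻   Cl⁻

Leaving-group ability tracks the stability of the departed species; conjugate-acid pKₐ is the usual yardstick (lower pKₐ → better LG).
ClO₄⁻: pKₐ(HClO₄) ≈ -10
Cl⁻: pKₐ(HCl) ≈ -7
NO₃⁻: pKₐ(HNO₃) ≈ -1.3
PhCOO⁻: pKₐ(C₆H₅COOH) ≈ 4.2
p-O₂N–C₆H₄–O⁻: pKₐ(p-nitrophenol) ≈ 7.2

ClO₄⁻ > Cl⁻ > NO₃⁻ > PhCOO⁻ > p-O₂N–C₆H₄–O⁻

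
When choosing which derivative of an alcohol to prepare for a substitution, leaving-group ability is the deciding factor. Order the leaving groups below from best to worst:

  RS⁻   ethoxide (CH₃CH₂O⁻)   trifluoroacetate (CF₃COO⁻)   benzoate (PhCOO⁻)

trifluoroacetate (CF₃COO⁻) > benzoate (PhCOO⁻) > RS⁻ > ethoxide (CH₃CH₂O⁻)

The more stable X⁻ (or X) is on its own — i.e. the weaker a base it is — the better a leaving group it makes.
trifluoroacetate (CF₃COO⁻): pKₐ(CF₃COOH) ≈ 0.2
benzoate (PhCOO⁻): pKₐ(C₆H₅COOH) ≈ 4.2 — aryl carboxylate
RS⁻: pKₐ(RSH (a thiol)) ≈ 10.5
ethoxide (CH₃CH₂O⁻): pKₐ(CH₃CH₂OH) ≈ 16 — strong base; alkoxides do not leave unassisted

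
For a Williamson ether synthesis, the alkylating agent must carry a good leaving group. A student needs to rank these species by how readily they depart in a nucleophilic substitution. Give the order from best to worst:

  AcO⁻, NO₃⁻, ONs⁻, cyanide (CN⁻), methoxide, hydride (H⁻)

ONs⁻ > NO₃⁻ > AcO⁻ > cyanide (CN⁻) > methoxide > hydride (H⁻)

Leaving-group ability tracks the stability of the departed species; conjugate-acid pKₐ is the usual yardstick (lower pKₐ → better LG).
ONs⁻: pKₐ(p-O₂NC₆H₄SO₃H) ≈ -3.5
NO₃⁻: pKₐ(HNO₃) ≈ -1.3
AcO⁻: pKₐ(CH₃COOH) ≈ 4.8
cyanide (CN⁻): pKₐ(HCN) ≈ 9.2
methoxide: pKₐ(CH₃OH) ≈ 15.5
hydride (H⁻): pKₐ(H₂) ≈ 36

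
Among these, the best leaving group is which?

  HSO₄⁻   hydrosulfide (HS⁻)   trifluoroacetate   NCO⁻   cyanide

HSO₄⁻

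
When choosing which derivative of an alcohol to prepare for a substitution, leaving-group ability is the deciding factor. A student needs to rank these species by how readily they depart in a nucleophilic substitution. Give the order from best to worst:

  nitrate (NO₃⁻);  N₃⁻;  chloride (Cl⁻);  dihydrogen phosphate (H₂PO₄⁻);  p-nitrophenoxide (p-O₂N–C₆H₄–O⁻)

chloride (Cl⁻): pKₐ(HCl) ≈ -7 — moderately weak base
nitrate (NO₃⁻): pKₐ(HNO₃) ≈ -1.3 — resonance-delocalised over three oxygens
dihydrogen phosphate (H₂PO₄⁻): pKₐ(H₃PO₄) ≈ 2.1 — moderate base; biological leaving group after further activation
N₃⁻: pKₐ(HN₃) ≈ 4.7 — linear, resonance-stabilised
p-nitrophenoxide (p-O₂N–C₆H₄–O⁻): pKₐ(p-nitrophenol) ≈ 7.2

chloride (Cl⁻) > nitrate (NO₃⁻) > dihydrogen phosphate (H₂PO₄⁻) > N₃⁻ > p-nitrophenoxide (p-O₂N–C₆H₄–O⁻)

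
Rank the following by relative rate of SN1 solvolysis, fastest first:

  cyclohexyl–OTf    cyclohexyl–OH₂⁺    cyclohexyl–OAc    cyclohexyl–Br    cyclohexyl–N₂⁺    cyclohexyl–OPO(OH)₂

cyclohexyl–N₂⁺ > cyclohexyl–OTf > cyclohexyl–Br > cyclohexyl–OH₂⁺ > cyclohexyl–OPO(OH)₂ > cyclohexyl–OAc

Identical carbon frameworks mean the comparison reduces to leaving-group quality.
A good leaving group is a weak base: the lower the pKₐ of its conjugate acid, the more readily it departs.
cyclohexyl–N₂⁺ loses N₂: no meaningful conjugate acid; N₂ departs as an exceptionally stable neutral molecule
cyclohexyl–OTf loses OTf⁻: pKₐ(CF₃SO₃H (triflic acid)) ≈ -14
cyclohexyl–Br loses Br⁻: pKₐ(HBr) ≈ -9
cyclohexyl–OH₂⁺ loses H₂O: pKₐ(H₃O⁺) ≈ -1.7
cyclohexyl–OPO(OH)₂ loses H₂PO₄⁻: pKₐ(H₃PO₄) ≈ 2.1
cyclohexyl–OAc loses AcO⁻: pKₐ(CH₃COOH) ≈ 4.8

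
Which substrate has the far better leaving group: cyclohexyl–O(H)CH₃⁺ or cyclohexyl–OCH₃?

From cyclohexyl–OCH₃ the departing group would be CH₃O⁻ (pKₐ(CH₃OH) ≈ 15.5). Strong base; alkoxides do not leave unassisted.
From cyclohexyl–O(H)CH₃⁺ the leaving group is R'OH (pKₐ(R'OH₂⁺) ≈ -2.4). Neutral; leaves from a protonated ether (an oxonium ion, R–O(H)R'⁺).
(In practice cyclohexyl–O(H)CH₃⁺ is made from cyclohexyl–OCH₃ by protonation with concentrated HI, allowing neutral methanol, rather than methoxide, to depart.)

cyclohexyl–O(H)CH₃⁺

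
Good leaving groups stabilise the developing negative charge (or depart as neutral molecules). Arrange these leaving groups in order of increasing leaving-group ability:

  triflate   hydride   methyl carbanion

methyl carbanion < hydride < triflate

The more stable X⁻ (or X) is on its own — i.e. the weaker a base it is — the better a leaving group it makes.
triflate: pKₐ(CF₃SO₃H (triflic acid)) ≈ -14 — charge spread over three oxygens and a CF₃ group; the premier leaving group in synthesis
hydride: pKₐ(H₂) ≈ 36 — extremely strong base; leaves only in special hydride-transfer contexts
methyl carbanion: pKₐ(CH₄) ≈ 48
Reversing gives the worst-to-best order requested.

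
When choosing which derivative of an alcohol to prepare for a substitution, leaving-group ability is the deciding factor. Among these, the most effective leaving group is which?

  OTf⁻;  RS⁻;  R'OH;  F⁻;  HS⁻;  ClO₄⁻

Rank by basicity of the departing species: weakest base leaves most easily.
OTf⁻: pKₐ(CF₃SO₃H (triflic acid)) ≈ -14
ClO₄⁻: pKₐ(HClO₄) ≈ -10
R'OH: pKₐ(R'OH₂⁺) ≈ -2.4
F⁻: pKₐ(HF) ≈ 3.2
HS⁻: pKₐ(H₂S) ≈ 7
RS⁻: pKₐ(RSH (a thiol)) ≈ 10.5

OTf⁻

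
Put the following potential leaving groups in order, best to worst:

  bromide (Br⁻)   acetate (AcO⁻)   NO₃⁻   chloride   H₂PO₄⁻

The more stable X⁻ (or X) is on its own — i.e. the weaker a base it is — the better a leaving group it makes.
bromide (Br⁻): pKₐ(HBr) ≈ -9
chloride: pKₐ(HCl) ≈ -7
NO₃⁻: pKₐ(HNO₃) ≈ -1.3
H₂PO₄⁻: pKₐ(H₃PO₄) ≈ 2.1
acetate (AcO⁻): pKₐ(CH₃COOH) ≈ 4.8

bromide (Br⁻) > chloride > NO₃⁻ > H₂PO₄⁻ > acetate (AcO⁻)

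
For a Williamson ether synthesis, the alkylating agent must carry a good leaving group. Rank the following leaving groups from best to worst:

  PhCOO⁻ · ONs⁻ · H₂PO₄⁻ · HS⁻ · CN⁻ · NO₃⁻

A good leaving group is a weak base: the lower the pKₐ of its conjugate acid, the more readily it departs.
ONs⁻: pKₐ(p-O₂NC₆H₄SO₃H) ≈ -3.5 — p-nitro group further stabilises the sulfonate
NO₃⁻: pKₐ(HNO₃) ≈ -1.3 — resonance-delocalised over three oxygens
H₂PO₄⁻: pKₐ(H₃PO₄) ≈ 2.1 — moderate base; biological leaving group after further activation
PhCOO⁻: pKₐ(C₆H₅COOH) ≈ 4.2 — aryl carboxylate
HS⁻: pKₐ(H₂S) ≈ 7
CN⁻: pKₐ(HCN) ≈ 9.2

ONs⁻ > NO₃⁻ > H₂PO₄⁻ > PhCOO⁻ > HS⁻ > CN⁻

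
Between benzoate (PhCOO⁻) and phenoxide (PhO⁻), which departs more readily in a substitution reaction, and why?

benzoate (PhCOO⁻) is the better leaving group.
pKₐ(C₆H₅COOH) ≈ 4.2 versus pKₐ(C₆H₅OH (phenol)) ≈ 10: benzoate (PhCOO⁻) is the much weaker base.
Aryl carboxylate.

benzoate (PhCOO⁻)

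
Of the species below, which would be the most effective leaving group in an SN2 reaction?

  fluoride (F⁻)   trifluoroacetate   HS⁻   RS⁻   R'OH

R'OH

Rank by basicity of the departing species: weakest base leaves most easily.
R'OH: pKₐ(R'OH₂⁺) ≈ -2.4
trifluoroacetate: pKₐ(CF₃COOH) ≈ 0.2
fluoride (F⁻): pKₐ(HF) ≈ 3.2
HS⁻: pKₐ(H₂S) ≈ 7
RS⁻: pKₐ(RSH (a thiol)) ≈ 10.5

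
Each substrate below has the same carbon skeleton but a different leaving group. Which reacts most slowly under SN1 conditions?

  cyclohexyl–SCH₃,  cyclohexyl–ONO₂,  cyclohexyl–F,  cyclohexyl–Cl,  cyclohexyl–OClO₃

cyclohexyl–SCH₃

The skeletons are identical, so relative rate is governed entirely by leaving-group ability.
Rank by basicity of the departing species: weakest base leaves most easily.
cyclohexyl–OClO₃ loses ClO₄⁻: pKₐ(HClO₄) ≈ -10
cyclohexyl–Cl loses Cl⁻: pKₐ(HCl) ≈ -7
cyclohexyl–ONO₂ loses NO₃⁻: pKₐ(HNO₃) ≈ -1.3
cyclohexyl–F loses F⁻: pKₐ(HF) ≈ 3.2
cyclohexyl–SCH₃ loses RS⁻: pKₐ(RSH (a thiol)) ≈ 10.5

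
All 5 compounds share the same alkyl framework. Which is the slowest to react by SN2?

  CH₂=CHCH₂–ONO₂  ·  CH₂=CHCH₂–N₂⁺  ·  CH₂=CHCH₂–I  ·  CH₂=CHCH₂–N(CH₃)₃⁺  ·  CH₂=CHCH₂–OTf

With the same alkyl group throughout, only the leaving group differentiates the rates.
Rank by basicity of the departing species: weakest base leaves most easily.
CH₂=CHCH₂–N₂⁺ loses N₂: no meaningful conjugate acid; N₂ departs as an exceptionally stable neutral molecule
CH₂=CHCH₂–OTf loses OTf⁻: pKₐ(CF₃SO₃H (triflic acid)) ≈ -14
CH₂=CHCH₂–I loses I⁻: pKₐ(HI) ≈ -10
CH₂=CHCH₂–ONO₂ loses NO₃⁻: pKₐ(HNO₃) ≈ -1.3
CH₂=CHCH₂–N(CH₃)₃⁺ loses NR'₃: pKₐ(R'₃NH⁺) ≈ 10.7

CH₂=CHCH₂–N(CH₃)₃⁺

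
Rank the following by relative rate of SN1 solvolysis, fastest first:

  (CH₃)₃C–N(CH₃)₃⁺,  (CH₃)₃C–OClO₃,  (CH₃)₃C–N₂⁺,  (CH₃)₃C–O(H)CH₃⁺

(CH₃)₃C–N₂⁺ > (CH₃)₃C–OClO₃ > (CH₃)₃C–O(H)CH₃⁺ > (CH₃)₃C–N(CH₃)₃⁺

Identical carbon frameworks mean the comparison reduces to leaving-group quality.
A good leaving group is a weak base: the lower the pKₐ of its conjugate acid, the more readily it departs.
(CH₃)₃C–N₂⁺ loses N₂: no meaningful conjugate acid; N₂ departs as an exceptionally stable neutral molecule
(CH₃)₃C–OClO₃ loses ClO₄⁻: pKₐ(HClO₄) ≈ -10
(CH₃)₃C–O(H)CH₃⁺ loses R'OH: pKₐ(R'OH₂⁺) ≈ -2.4
(CH₃)₃C–N(CH₃)₃⁺ loses NR'₃: pKₐ(R'₃NH⁺) ≈ 10.7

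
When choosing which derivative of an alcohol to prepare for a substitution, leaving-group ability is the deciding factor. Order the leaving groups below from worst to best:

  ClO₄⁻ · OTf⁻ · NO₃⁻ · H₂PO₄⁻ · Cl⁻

The more stable X⁻ (or X) is on its own — i.e. the weaker a base it is — the better a leaving group it makes.
OTf⁻: pKₐ(CF₃SO₃H (triflic acid)) ≈ -14 — charge spread over three oxygens and a CF₃ group; the premier leaving group in synthesis
ClO₄⁻: pKₐ(HClO₄) ≈ -10 — extremely weak base; rarely used for safety reasons
Cl⁻: pKₐ(HCl) ≈ -7
NO₃⁻: pKₐ(HNO₃) ≈ -1.3 — resonance-delocalised over three oxygens
H₂PO₄⁻: pKₐ(H₃PO₄) ≈ 2.1
Reversing gives the worst-to-best order requested.

H₂PO₄⁻ < NO₃⁻ < Cl⁻ < ClO₄⁻ < OTf⁻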